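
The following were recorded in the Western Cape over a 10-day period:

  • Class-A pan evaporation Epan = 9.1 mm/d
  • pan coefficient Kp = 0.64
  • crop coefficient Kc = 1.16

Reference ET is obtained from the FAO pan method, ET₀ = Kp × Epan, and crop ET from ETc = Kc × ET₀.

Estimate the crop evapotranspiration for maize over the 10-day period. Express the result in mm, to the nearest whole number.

ET₀ = 0.64 × 9.1 = 5.8240 mm/d
ETc = Kc × ET₀ = 1.16 × 5.8240 = 6.7558 mm/d
Over 10 days: 6.7558 × 10 = 67.558 mm

68 mm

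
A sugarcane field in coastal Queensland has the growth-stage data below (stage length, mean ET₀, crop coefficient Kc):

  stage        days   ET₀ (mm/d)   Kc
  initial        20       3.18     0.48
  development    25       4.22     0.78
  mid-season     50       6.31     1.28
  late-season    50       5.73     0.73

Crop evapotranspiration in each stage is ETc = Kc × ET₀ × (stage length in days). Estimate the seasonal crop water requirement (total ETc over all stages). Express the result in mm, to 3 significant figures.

initial: 0.48 × 3.18 × 20 = 30.53 mm
development: 0.78 × 4.22 × 25 = 82.29 mm
mid-season: 1.28 × 6.31 × 50 = 403.84 mm
late-season: 0.73 × 5.73 × 50 = 209.15 mm
Seasonal total = 725.81 mm

726 mm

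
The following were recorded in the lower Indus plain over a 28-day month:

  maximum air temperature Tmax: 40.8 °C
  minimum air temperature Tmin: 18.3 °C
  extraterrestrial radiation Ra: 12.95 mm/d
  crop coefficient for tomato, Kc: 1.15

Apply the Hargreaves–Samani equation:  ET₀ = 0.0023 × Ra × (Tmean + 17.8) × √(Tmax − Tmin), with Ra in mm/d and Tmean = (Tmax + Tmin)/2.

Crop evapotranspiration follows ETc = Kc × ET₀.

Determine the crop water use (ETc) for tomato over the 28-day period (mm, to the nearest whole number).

215 mm

Tmean = (40.8 + 18.3)/2 = 29.55 °C
ET₀ = 0.0023 × 12.95 × (29.55 + 17.8) × √22.5 = 0.0023 × 12.95 × 47.35 × 4.7434 = 6.6897 mm/d
ETc = Kc × ET₀ = 1.15 × 6.6897 = 7.6932 mm/d
Over 28 days: 7.6932 × 28 = 215.410 mm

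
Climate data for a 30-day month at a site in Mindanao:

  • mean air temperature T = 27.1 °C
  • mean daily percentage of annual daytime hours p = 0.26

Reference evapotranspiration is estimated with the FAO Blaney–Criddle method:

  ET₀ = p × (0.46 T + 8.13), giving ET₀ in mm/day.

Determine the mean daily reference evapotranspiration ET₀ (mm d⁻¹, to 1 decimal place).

ET₀ = 0.26 × (0.46 × 27.1 + 8.13) = 0.26 × 20.596 = 5.3550 mm/d

5.4 mm d⁻¹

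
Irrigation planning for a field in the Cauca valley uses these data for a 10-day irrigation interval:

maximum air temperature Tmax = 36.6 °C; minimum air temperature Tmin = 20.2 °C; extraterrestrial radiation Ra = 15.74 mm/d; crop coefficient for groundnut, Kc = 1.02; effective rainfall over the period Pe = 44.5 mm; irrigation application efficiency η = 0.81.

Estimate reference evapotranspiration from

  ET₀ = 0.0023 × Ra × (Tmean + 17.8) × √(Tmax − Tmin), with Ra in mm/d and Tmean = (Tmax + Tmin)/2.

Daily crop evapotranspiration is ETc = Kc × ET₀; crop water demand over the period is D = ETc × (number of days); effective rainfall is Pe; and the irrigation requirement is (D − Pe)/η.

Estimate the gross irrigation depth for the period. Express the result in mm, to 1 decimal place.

30.4 mm

Tmean = (36.6 + 20.2)/2 = 28.40 °C
ET₀ = 0.0023 × 15.74 × (28.40 + 17.8) × √16.4 = 0.0023 × 15.74 × 46.20 × 4.0497 = 6.7733 mm/d
ETc = Kc × ET₀ = 1.02 × 6.7733 = 6.9088 mm/d
Crop demand D = ETc × 10 d = 6.9088 × 10 = 69.088 mm
D − Pe = 69.088 − 44.5 = 24.588 mm
Gross irrigation = 24.588 / 0.81 = 30.356 mm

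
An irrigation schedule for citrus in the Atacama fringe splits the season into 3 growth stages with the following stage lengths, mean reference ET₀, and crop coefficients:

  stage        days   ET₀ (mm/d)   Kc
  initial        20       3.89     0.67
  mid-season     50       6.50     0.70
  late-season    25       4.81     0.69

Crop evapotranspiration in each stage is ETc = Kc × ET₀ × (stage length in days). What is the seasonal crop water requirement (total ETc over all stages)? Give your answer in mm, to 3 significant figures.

363 mm

initial: 0.67 × 3.89 × 20 = 52.13 mm
mid-season: 0.70 × 6.50 × 50 = 227.50 mm
late-season: 0.69 × 4.81 × 25 = 82.97 mm
Seasonal total = 362.60 mm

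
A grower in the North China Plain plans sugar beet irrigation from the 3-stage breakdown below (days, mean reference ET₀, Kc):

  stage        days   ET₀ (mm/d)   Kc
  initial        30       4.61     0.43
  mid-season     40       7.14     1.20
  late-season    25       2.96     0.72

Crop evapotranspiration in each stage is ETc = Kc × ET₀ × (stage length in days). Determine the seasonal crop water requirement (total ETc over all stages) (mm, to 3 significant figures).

455 mm

initial: 0.43 × 4.61 × 30 = 59.47 mm
mid-season: 1.20 × 7.14 × 40 = 342.72 mm
late-season: 0.72 × 2.96 × 25 = 53.28 mm
Seasonal total = 455.47 mm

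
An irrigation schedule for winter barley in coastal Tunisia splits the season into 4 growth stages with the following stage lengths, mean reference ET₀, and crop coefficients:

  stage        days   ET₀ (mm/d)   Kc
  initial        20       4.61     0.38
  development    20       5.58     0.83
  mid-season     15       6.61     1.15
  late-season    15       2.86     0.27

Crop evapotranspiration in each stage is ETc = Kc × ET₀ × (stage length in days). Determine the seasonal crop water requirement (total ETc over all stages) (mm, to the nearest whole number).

253 mm

initial: 0.38 × 4.61 × 20 = 35.04 mm
development: 0.83 × 5.58 × 20 = 92.63 mm
mid-season: 1.15 × 6.61 × 15 = 114.02 mm
late-season: 0.27 × 2.86 × 15 = 11.58 mm
Seasonal total = 253.27 mm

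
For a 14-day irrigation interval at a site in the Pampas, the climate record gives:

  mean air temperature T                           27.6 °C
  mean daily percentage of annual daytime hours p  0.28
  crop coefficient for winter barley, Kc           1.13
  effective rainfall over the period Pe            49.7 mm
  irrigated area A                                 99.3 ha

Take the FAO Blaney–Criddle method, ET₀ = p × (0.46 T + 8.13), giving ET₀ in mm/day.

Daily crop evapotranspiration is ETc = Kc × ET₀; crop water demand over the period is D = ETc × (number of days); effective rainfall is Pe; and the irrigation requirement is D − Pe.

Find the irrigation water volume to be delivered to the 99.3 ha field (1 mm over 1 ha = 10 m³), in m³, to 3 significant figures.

ET₀ = 0.28 × (0.46 × 27.6 + 8.13) = 0.28 × 20.826 = 5.8313 mm/d
ETc = Kc × ET₀ = 1.13 × 5.8313 = 6.5894 mm/d
Crop demand D = ETc × 14 d = 6.5894 × 14 = 92.252 mm
D − Pe = 92.252 − 49.7 = 42.552 mm
Volume = 42.552 mm × 99.3 ha × 10 = 42254.1 m³

42300 m³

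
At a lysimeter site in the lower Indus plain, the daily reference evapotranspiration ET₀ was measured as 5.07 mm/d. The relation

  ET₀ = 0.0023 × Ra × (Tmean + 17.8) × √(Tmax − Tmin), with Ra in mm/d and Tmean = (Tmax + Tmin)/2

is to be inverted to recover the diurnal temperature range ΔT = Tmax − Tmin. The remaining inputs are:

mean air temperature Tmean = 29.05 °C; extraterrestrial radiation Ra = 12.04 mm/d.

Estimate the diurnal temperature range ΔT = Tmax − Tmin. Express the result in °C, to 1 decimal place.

15.3 °C

√ΔT = ET₀ / [0.0023 × Ra × (Tmean+17.8)] = 5.07 / (0.0023 × 12.04 × 46.85) = 3.9079
ΔT = 3.9079² = 15.272 °C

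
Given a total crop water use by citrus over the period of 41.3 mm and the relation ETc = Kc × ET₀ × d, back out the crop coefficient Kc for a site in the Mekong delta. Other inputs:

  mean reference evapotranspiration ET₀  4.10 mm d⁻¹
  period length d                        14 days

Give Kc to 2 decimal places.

ETc = Kc × ET₀ × d  ⇒  Kc = ETc / (ET₀ × d)
Kc = 41.3 / (4.10 × 14) = 41.3 / 57.40 = 0.7195

0.72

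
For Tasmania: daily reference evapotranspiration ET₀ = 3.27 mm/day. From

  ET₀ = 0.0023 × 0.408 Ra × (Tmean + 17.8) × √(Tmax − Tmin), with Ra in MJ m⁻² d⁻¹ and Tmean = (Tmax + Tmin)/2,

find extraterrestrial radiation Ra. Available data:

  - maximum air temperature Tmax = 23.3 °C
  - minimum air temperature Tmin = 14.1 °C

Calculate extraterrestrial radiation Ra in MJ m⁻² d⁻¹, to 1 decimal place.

Tmean = (23.3+14.1)/2 = 18.70 °C; ΔT = 9.2
Ra = ET₀ / [0.0023 × 0.408 × (Tmean+17.8) × √ΔT]
   = 3.27 / (0.0023 × 0.408 × 36.50 × 3.0332) = 31.475 MJ m⁻² d⁻¹

31.5 MJ m⁻² d⁻¹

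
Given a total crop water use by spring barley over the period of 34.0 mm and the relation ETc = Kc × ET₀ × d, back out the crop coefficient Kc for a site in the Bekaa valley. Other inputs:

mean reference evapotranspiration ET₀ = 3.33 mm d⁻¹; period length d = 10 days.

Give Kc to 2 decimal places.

ETc = Kc × ET₀ × d  ⇒  Kc = ETc / (ET₀ × d)
Kc = 34.0 / (3.33 × 10) = 34.0 / 33.30 = 1.0210

1.02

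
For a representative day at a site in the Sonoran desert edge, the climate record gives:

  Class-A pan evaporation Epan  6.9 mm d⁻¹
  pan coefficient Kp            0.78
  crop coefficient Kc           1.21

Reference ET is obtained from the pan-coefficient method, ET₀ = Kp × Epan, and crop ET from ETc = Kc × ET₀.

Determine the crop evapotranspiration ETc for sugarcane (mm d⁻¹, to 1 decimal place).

6.5 mm d⁻¹

ET₀ = 0.78 × 6.9 = 5.3820 mm/d
ETc = Kc × ET₀ = 1.21 × 5.3820 = 6.5122 mm/d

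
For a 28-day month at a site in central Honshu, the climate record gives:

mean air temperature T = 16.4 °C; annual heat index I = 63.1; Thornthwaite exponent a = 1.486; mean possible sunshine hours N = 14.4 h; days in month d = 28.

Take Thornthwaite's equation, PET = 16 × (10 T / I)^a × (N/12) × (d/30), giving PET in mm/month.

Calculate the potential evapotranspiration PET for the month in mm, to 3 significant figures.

10T/I = 10 × 16.4 / 63.1 = 2.5990
(10T/I)^a = 2.5990^1.486 = 4.1343
Uncorrected PET = 16 × 4.1343 = 66.149 mm
Correction = (N/12)(d/30) = (14.4/12)(28/30) = 1.1200
PET = 66.149 × 1.1200 = 74.087 mm/month

74.1 mm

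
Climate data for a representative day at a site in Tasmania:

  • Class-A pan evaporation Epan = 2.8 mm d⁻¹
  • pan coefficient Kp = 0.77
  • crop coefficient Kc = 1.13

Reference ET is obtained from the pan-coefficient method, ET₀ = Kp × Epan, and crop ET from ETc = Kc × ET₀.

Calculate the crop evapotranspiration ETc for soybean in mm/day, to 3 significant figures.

ET₀ = 0.77 × 2.8 = 2.1560 mm/d
ETc = Kc × ET₀ = 1.13 × 2.1560 = 2.4363 mm/d

2.44 mm/day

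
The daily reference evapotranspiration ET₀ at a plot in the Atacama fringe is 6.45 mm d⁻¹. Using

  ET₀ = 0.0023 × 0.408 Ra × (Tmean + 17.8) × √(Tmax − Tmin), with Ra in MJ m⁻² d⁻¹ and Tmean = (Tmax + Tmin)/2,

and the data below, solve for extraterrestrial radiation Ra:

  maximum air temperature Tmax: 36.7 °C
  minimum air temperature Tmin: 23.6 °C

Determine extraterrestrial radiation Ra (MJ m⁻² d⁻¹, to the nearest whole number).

40 MJ m⁻² d⁻¹

Tmean = (36.7+23.6)/2 = 30.15 °C; ΔT = 13.1
Ra = ET₀ / [0.0023 × 0.408 × (Tmean+17.8) × √ΔT]
   = 6.45 / (0.0023 × 0.408 × 47.95 × 3.6194) = 39.605 MJ m⁻² d⁻¹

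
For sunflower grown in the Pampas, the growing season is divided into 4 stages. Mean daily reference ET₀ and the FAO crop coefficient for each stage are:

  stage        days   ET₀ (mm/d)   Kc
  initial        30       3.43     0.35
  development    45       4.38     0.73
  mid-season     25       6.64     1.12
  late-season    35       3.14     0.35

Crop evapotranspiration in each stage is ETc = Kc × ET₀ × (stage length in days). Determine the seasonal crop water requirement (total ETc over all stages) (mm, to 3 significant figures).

initial: 0.35 × 3.43 × 30 = 36.02 mm
development: 0.73 × 4.38 × 45 = 143.88 mm
mid-season: 1.12 × 6.64 × 25 = 185.92 mm
late-season: 0.35 × 3.14 × 35 = 38.47 mm
Seasonal total = 404.29 mm

404 mm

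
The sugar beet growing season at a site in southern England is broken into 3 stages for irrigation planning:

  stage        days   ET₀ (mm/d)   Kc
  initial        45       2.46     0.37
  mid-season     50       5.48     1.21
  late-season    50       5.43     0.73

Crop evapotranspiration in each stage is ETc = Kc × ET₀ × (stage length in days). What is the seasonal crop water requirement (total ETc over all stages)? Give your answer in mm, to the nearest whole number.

571 mm

initial: 0.37 × 2.46 × 45 = 40.96 mm
mid-season: 1.21 × 5.48 × 50 = 331.54 mm
late-season: 0.73 × 5.43 × 50 = 198.20 mm
Seasonal total = 570.70 mm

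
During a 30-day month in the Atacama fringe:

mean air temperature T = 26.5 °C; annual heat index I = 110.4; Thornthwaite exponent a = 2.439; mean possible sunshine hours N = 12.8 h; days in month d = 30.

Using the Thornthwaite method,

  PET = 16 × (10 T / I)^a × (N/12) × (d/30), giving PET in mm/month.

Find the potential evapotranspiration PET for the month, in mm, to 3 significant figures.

144 mm

10T/I = 10 × 26.5 / 110.4 = 2.4004
(10T/I)^a = 2.4004^2.439 = 8.4628
Uncorrected PET = 16 × 8.4628 = 135.405 mm
Correction = (N/12)(d/30) = (12.8/12)(30/30) = 1.0667
PET = 135.405 × 1.0667 = 144.437 mm/month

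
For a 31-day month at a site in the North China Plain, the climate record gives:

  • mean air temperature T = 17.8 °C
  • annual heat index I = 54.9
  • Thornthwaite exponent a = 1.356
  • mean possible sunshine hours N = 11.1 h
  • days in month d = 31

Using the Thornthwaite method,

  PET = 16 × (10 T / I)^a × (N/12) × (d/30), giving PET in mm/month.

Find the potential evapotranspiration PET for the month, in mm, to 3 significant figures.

10T/I = 10 × 17.8 / 54.9 = 3.2423
(10T/I)^a = 3.2423^1.356 = 4.9285
Uncorrected PET = 16 × 4.9285 = 78.856 mm
Correction = (N/12)(d/30) = (11.1/12)(31/30) = 0.9558
PET = 78.856 × 0.9558 = 75.371 mm/month

75.4 mm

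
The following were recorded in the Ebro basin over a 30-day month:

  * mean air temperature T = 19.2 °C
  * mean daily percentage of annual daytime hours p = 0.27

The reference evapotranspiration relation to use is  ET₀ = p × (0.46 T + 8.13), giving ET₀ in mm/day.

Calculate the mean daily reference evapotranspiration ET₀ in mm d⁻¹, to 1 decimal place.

4.6 mm d⁻¹

ET₀ = 0.27 × (0.46 × 19.2 + 8.13) = 0.27 × 16.962 = 4.5797 mm/d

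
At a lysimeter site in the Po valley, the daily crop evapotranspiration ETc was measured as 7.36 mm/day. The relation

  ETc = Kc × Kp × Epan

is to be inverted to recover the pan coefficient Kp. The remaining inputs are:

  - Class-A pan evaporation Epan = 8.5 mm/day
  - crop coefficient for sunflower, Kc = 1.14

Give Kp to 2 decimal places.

ETc = Kc × Kp × Epan  ⇒  Kp = ETc / (Kc × Epan)
Kp = 7.36 / (1.14 × 8.5) = 7.36 / 9.690 = 0.7595

0.76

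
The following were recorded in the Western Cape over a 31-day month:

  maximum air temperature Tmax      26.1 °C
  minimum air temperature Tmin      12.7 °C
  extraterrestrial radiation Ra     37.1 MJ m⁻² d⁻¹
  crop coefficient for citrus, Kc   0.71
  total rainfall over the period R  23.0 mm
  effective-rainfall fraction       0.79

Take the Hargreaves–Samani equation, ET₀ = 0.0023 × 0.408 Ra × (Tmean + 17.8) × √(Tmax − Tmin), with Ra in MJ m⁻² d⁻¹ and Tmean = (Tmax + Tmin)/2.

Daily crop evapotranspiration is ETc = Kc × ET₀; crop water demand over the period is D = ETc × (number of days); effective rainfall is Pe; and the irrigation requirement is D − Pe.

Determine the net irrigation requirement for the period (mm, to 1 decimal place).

86.2 mm

Tmean = (26.1 + 12.7)/2 = 19.40 °C
0.408 Ra = 0.408 × 37.1 = 15.1368 mm/d equivalent
ET₀ = 0.0023 × 15.1368 × (19.40 + 17.8) × √13.4 = 0.0023 × 15.1368 × 37.20 × 3.6606 = 4.7409 mm/d
ETc = Kc × ET₀ = 0.71 × 4.7409 = 3.3660 mm/d
Crop demand D = ETc × 31 d = 3.3660 × 31 = 104.346 mm
Pe = 0.79 × 23.0 = 18.170 mm
D − Pe = 104.346 − 18.170 = 86.176 mm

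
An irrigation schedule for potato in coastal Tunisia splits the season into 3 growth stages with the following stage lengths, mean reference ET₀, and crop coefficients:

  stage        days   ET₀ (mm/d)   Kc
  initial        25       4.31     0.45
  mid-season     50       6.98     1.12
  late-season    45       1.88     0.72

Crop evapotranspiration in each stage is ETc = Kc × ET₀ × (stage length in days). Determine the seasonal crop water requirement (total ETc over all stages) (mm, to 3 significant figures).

500 mm

initial: 0.45 × 4.31 × 25 = 48.49 mm
mid-season: 1.12 × 6.98 × 50 = 390.88 mm
late-season: 0.72 × 1.88 × 45 = 60.91 mm
Seasonal total = 500.28 mm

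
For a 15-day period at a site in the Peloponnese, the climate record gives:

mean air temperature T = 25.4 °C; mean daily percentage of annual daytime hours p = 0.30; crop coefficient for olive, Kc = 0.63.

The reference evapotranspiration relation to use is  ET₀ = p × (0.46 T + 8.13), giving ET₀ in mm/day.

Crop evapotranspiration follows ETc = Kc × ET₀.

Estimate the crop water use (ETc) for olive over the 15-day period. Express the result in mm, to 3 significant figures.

56.2 mm

ET₀ = 0.30 × (0.46 × 25.4 + 8.13) = 0.30 × 19.814 = 5.9442 mm/d
ETc = Kc × ET₀ = 0.63 × 5.9442 = 3.7448 mm/d
Over 15 days: 3.7448 × 15 = 56.172 mm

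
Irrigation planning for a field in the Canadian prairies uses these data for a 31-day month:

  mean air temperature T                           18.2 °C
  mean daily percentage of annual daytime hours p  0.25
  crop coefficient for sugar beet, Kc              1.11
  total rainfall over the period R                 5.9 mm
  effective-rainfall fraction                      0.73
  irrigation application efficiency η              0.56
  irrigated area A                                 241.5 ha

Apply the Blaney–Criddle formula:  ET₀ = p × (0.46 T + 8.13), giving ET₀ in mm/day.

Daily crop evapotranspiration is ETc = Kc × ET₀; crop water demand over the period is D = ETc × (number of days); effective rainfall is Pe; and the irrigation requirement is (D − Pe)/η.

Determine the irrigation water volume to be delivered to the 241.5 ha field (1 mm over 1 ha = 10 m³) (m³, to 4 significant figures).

593600 m³

ET₀ = 0.25 × (0.46 × 18.2 + 8.13) = 0.25 × 16.502 = 4.1255 mm/d
ETc = Kc × ET₀ = 1.11 × 4.1255 = 4.5793 mm/d
Crop demand D = ETc × 31 d = 4.5793 × 31 = 141.958 mm
Pe = 0.73 × 5.9 = 4.307 mm
D − Pe = 141.958 − 4.307 = 137.651 mm
Gross irrigation = 137.651 / 0.56 = 245.805 mm
Volume = 245.805 mm × 241.5 ha × 10 = 593619.1 m³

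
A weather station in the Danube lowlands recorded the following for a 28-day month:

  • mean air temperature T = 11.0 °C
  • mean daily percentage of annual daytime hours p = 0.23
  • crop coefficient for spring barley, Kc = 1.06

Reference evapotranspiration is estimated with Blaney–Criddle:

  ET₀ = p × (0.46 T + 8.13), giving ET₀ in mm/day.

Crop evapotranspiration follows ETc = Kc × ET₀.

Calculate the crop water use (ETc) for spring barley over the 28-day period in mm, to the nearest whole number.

90 mm

ET₀ = 0.23 × (0.46 × 11.0 + 8.13) = 0.23 × 13.190 = 3.0337 mm/d
ETc = Kc × ET₀ = 1.06 × 3.0337 = 3.2157 mm/d
Over 28 days: 3.2157 × 28 = 90.040 mm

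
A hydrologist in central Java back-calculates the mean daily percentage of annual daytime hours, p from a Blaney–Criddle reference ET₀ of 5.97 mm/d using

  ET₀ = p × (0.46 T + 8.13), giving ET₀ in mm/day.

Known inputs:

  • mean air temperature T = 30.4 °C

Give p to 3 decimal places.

0.270

p = ET₀ / (0.46 T + 8.13) = 5.97 / (0.46 × 30.4 + 8.13) = 5.97 / 22.114 = 0.2700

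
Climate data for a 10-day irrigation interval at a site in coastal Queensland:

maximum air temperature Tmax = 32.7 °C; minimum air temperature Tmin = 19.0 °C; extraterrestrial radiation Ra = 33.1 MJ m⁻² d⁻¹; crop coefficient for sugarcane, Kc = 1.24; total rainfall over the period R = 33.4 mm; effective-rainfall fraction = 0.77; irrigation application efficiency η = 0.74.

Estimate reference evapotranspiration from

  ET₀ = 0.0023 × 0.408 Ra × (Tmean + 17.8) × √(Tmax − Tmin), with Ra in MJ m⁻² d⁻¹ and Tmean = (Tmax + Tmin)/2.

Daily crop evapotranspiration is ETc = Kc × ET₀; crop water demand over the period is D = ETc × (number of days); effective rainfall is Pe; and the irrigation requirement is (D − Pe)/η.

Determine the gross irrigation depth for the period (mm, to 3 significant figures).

49.3 mm

Tmean = (32.7 + 19.0)/2 = 25.85 °C
0.408 Ra = 0.408 × 33.1 = 13.5048 mm/d equivalent
ET₀ = 0.0023 × 13.5048 × (25.85 + 17.8) × √13.7 = 0.0023 × 13.5048 × 43.65 × 3.7014 = 5.0184 mm/d
ETc = Kc × ET₀ = 1.24 × 5.0184 = 6.2228 mm/d
Crop demand D = ETc × 10 d = 6.2228 × 10 = 62.228 mm
Pe = 0.77 × 33.4 = 25.718 mm
D − Pe = 62.228 − 25.718 = 36.510 mm
Gross irrigation = 36.510 / 0.74 = 49.338 mm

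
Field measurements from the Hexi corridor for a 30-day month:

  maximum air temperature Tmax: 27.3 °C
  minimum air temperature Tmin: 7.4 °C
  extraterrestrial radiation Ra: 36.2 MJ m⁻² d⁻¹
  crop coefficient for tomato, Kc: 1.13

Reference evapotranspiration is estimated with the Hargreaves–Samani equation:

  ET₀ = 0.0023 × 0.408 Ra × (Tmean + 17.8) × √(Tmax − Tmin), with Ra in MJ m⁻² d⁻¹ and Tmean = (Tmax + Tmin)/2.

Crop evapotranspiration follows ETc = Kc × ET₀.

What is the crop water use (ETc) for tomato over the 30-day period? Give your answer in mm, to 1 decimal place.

Tmean = (27.3 + 7.4)/2 = 17.35 °C
0.408 Ra = 0.408 × 36.2 = 14.7696 mm/d equivalent
ET₀ = 0.0023 × 14.7696 × (17.35 + 17.8) × √19.9 = 0.0023 × 14.7696 × 35.15 × 4.4609 = 5.3265 mm/d
ETc = Kc × ET₀ = 1.13 × 5.3265 = 6.0189 mm/d
Over 30 days: 6.0189 × 30 = 180.567 mm

180.6 mm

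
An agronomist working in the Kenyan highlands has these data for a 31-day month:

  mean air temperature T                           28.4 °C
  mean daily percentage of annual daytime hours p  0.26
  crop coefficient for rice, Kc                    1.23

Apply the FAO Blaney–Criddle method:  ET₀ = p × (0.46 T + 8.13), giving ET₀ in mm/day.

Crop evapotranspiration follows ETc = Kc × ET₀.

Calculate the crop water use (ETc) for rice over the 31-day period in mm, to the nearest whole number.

ET₀ = 0.26 × (0.46 × 28.4 + 8.13) = 0.26 × 21.194 = 5.5104 mm/d
ETc = Kc × ET₀ = 1.23 × 5.5104 = 6.7778 mm/d
Over 31 days: 6.7778 × 31 = 210.112 mm

210 mm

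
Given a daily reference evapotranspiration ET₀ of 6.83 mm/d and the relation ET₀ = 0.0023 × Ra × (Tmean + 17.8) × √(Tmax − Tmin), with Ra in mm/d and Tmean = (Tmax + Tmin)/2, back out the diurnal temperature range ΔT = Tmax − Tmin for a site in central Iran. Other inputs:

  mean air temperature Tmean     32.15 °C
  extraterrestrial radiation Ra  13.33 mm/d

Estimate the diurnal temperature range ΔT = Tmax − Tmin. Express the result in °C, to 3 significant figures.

√ΔT = ET₀ / [0.0023 × Ra × (Tmean+17.8)] = 6.83 / (0.0023 × 13.33 × 49.95) = 4.4599
ΔT = 4.4599² = 19.891 °C

19.9 °C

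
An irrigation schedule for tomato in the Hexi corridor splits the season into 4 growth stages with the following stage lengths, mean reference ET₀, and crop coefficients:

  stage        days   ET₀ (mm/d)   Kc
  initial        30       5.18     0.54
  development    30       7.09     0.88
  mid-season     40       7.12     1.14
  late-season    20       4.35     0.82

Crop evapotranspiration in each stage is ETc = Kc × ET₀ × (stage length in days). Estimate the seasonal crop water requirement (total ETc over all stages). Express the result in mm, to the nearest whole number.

initial: 0.54 × 5.18 × 30 = 83.92 mm
development: 0.88 × 7.09 × 30 = 187.18 mm
mid-season: 1.14 × 7.12 × 40 = 324.67 mm
late-season: 0.82 × 4.35 × 20 = 71.34 mm
Seasonal total = 667.11 mm

667 mm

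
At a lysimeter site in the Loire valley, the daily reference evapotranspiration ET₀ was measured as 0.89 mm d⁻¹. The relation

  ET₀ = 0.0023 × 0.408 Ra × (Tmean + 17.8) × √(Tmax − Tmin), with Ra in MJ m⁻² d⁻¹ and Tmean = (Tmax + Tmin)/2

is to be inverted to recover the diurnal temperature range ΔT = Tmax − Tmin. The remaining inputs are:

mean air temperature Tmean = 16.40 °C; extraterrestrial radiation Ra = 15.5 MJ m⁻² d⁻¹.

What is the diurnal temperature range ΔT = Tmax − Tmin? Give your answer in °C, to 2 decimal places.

√ΔT = ET₀ / [0.0023 × 0.408 × Ra × (Tmean+17.8)] = 0.89 / (0.0023 × 6.3240 × 34.20) = 1.7891
ΔT = 1.7891² = 3.201 °C

3.20 °C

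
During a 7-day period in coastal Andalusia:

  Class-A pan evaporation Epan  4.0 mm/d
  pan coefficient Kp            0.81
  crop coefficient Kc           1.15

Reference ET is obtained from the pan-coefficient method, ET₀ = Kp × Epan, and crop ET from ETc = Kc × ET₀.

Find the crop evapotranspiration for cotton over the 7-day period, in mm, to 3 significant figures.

ET₀ = 0.81 × 4.0 = 3.2400 mm/d
ETc = Kc × ET₀ = 1.15 × 3.2400 = 3.7260 mm/d
Over 7 days: 3.7260 × 7 = 26.082 mm

26.1 mm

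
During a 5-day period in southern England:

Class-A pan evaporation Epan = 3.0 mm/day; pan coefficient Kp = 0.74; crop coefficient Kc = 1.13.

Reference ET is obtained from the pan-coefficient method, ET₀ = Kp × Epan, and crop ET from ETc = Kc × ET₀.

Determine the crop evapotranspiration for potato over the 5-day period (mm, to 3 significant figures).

12.5 mm

ET₀ = 0.74 × 3.0 = 2.2200 mm/d
ETc = Kc × ET₀ = 1.13 × 2.2200 = 2.5086 mm/d
Over 5 days: 2.5086 × 5 = 12.543 mm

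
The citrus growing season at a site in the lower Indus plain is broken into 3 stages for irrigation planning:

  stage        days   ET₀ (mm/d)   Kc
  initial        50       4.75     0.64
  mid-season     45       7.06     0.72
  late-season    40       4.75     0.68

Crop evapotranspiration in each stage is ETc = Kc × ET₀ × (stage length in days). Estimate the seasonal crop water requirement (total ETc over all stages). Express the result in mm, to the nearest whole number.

510 mm

initial: 0.64 × 4.75 × 50 = 152.00 mm
mid-season: 0.72 × 7.06 × 45 = 228.74 mm
late-season: 0.68 × 4.75 × 40 = 129.20 mm
Seasonal total = 509.94 mm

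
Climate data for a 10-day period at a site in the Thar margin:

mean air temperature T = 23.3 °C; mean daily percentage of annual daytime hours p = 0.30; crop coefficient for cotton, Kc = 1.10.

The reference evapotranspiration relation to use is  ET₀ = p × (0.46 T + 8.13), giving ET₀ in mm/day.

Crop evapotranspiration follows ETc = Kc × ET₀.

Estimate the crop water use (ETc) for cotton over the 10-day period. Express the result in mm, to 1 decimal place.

ET₀ = 0.30 × (0.46 × 23.3 + 8.13) = 0.30 × 18.848 = 5.6544 mm/d
ETc = Kc × ET₀ = 1.10 × 5.6544 = 6.2198 mm/d
Over 10 days: 6.2198 × 10 = 62.198 mm

62.2 mm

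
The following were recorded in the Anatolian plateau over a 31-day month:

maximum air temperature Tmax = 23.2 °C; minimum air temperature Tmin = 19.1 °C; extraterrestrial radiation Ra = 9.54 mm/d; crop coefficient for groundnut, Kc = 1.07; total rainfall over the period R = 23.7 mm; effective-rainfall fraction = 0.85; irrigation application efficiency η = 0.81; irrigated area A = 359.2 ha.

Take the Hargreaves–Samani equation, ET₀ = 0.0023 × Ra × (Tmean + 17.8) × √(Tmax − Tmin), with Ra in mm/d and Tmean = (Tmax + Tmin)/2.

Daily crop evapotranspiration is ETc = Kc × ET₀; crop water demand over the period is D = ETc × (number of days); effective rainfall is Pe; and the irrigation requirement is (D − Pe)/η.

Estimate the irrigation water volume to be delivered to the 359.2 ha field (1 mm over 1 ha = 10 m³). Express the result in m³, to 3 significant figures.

165000 m³

Tmean = (23.2 + 19.1)/2 = 21.15 °C
ET₀ = 0.0023 × 9.54 × (21.15 + 17.8) × √4.1 = 0.0023 × 9.54 × 38.95 × 2.0248 = 1.7305 mm/d
ETc = Kc × ET₀ = 1.07 × 1.7305 = 1.8516 mm/d
Crop demand D = ETc × 31 d = 1.8516 × 31 = 57.400 mm
Pe = 0.85 × 23.7 = 20.145 mm
D − Pe = 57.400 − 20.145 = 37.255 mm
Gross irrigation = 37.255 / 0.81 = 45.994 mm
Volume = 45.994 mm × 359.2 ha × 10 = 165210.4 m³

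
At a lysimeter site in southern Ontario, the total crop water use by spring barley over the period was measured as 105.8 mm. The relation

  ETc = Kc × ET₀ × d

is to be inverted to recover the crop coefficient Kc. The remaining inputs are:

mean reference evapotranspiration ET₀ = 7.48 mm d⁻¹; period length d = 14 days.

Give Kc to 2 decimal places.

1.01

ETc = Kc × ET₀ × d  ⇒  Kc = ETc / (ET₀ × d)
Kc = 105.8 / (7.48 × 14) = 105.8 / 104.72 = 1.0103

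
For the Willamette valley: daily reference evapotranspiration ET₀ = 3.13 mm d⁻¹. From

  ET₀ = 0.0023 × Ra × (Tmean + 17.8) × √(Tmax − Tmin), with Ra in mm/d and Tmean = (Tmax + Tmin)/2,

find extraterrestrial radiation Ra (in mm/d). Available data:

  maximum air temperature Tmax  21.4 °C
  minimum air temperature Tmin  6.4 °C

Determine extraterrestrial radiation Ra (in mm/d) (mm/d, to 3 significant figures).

Tmean = 13.90 °C; √ΔT = 3.8730
Ra = ET₀ / [0.0023 × (Tmean+17.8) × √ΔT] = 3.13 / (0.0023 × 31.70 × 3.8730) = 11.084 mm/d

11.1 mm/d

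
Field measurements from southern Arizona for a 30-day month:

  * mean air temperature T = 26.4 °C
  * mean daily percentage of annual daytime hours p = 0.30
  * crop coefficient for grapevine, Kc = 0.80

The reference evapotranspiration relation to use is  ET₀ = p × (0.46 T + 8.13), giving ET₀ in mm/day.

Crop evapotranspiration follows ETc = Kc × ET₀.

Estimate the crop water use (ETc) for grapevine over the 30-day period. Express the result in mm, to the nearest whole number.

146 mm

ET₀ = 0.30 × (0.46 × 26.4 + 8.13) = 0.30 × 20.274 = 6.0822 mm/d
ETc = Kc × ET₀ = 0.80 × 6.0822 = 4.8658 mm/d
Over 30 days: 4.8658 × 30 = 145.974 mm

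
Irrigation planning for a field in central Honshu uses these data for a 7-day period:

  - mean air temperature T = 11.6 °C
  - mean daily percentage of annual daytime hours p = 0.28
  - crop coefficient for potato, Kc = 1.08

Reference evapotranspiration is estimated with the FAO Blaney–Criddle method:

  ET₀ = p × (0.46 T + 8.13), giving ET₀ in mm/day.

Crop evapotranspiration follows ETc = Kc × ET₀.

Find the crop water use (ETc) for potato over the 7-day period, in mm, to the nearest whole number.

29 mm

ET₀ = 0.28 × (0.46 × 11.6 + 8.13) = 0.28 × 13.466 = 3.7705 mm/d
ETc = Kc × ET₀ = 1.08 × 3.7705 = 4.0721 mm/d
Over 7 days: 4.0721 × 7 = 28.505 mm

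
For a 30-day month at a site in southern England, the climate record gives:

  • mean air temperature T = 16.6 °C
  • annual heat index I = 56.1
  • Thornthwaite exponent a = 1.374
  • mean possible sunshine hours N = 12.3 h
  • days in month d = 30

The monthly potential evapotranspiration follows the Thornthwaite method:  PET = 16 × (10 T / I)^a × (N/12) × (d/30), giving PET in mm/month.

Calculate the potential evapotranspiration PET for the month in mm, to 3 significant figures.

72.8 mm

10T/I = 10 × 16.6 / 56.1 = 2.9590
(10T/I)^a = 2.9590^1.374 = 4.4397
Uncorrected PET = 16 × 4.4397 = 71.035 mm
Correction = (N/12)(d/30) = (12.3/12)(30/30) = 1.0250
PET = 71.035 × 1.0250 = 72.811 mm/month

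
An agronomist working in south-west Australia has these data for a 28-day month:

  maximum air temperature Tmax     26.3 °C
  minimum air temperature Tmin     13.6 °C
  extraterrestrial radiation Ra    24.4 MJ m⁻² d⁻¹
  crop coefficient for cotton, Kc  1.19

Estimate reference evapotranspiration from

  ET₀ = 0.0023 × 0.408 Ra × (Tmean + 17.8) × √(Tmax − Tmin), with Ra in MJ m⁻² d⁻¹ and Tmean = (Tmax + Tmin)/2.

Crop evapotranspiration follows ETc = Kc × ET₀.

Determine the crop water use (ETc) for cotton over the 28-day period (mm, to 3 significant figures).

103 mm

Tmean = (26.3 + 13.6)/2 = 19.95 °C
0.408 Ra = 0.408 × 24.4 = 9.9552 mm/d equivalent
ET₀ = 0.0023 × 9.9552 × (19.95 + 17.8) × √12.7 = 0.0023 × 9.9552 × 37.75 × 3.5637 = 3.0803 mm/d
ETc = Kc × ET₀ = 1.19 × 3.0803 = 3.6656 mm/d
Over 28 days: 3.6656 × 28 = 102.637 mm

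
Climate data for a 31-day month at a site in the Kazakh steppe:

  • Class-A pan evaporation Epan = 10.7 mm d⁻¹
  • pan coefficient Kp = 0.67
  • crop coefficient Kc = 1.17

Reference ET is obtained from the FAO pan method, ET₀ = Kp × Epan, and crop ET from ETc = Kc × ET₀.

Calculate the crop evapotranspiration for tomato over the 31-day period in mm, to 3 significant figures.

ET₀ = 0.67 × 10.7 = 7.1690 mm/d
ETc = Kc × ET₀ = 1.17 × 7.1690 = 8.3877 mm/d
Over 31 days: 8.3877 × 31 = 260.019 mm

260 mm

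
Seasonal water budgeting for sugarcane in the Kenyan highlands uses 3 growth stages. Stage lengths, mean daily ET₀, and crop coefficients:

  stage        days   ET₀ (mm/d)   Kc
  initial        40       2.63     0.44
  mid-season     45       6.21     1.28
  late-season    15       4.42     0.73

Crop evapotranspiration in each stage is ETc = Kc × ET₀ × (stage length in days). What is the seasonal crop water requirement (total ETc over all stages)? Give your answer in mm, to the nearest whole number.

452 mm

initial: 0.44 × 2.63 × 40 = 46.29 mm
mid-season: 1.28 × 6.21 × 45 = 357.70 mm
late-season: 0.73 × 4.42 × 15 = 48.40 mm
Seasonal total = 452.39 mm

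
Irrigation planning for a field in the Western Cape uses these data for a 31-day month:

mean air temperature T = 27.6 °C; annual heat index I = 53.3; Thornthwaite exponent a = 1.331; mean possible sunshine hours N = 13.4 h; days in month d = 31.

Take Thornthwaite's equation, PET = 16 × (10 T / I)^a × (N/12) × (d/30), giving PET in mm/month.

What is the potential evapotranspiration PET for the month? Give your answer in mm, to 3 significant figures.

10T/I = 10 × 27.6 / 53.3 = 5.1782
(10T/I)^a = 5.1782^1.331 = 8.9243
Uncorrected PET = 16 × 8.9243 = 142.789 mm
Correction = (N/12)(d/30) = (13.4/12)(31/30) = 1.1539
PET = 142.789 × 1.1539 = 164.764 mm/month

165 mm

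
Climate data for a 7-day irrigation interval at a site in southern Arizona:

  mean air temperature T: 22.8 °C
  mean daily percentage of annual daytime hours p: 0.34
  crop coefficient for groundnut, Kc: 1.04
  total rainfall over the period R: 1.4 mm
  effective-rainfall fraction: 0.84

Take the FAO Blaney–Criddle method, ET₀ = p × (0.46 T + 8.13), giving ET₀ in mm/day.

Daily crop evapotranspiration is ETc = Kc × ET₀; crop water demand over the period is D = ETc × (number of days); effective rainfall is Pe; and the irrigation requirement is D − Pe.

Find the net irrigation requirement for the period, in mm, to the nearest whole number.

45 mm

ET₀ = 0.34 × (0.46 × 22.8 + 8.13) = 0.34 × 18.618 = 6.3301 mm/d
ETc = Kc × ET₀ = 1.04 × 6.3301 = 6.5833 mm/d
Crop demand D = ETc × 7 d = 6.5833 × 7 = 46.083 mm
Pe = 0.84 × 1.4 = 1.176 mm
D − Pe = 46.083 − 1.176 = 44.907 mm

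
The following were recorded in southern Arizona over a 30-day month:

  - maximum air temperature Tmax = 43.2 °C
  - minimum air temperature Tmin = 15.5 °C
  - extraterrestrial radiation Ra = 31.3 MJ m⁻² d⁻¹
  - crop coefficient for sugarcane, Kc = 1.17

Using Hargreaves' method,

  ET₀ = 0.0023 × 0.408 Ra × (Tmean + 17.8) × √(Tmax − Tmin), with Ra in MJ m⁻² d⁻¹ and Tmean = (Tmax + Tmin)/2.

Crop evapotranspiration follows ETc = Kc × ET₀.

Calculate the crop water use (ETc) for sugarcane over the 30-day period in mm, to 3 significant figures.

Tmean = (43.2 + 15.5)/2 = 29.35 °C
0.408 Ra = 0.408 × 31.3 = 12.7704 mm/d equivalent
ET₀ = 0.0023 × 12.7704 × (29.35 + 17.8) × √27.7 = 0.0023 × 12.7704 × 47.15 × 5.2631 = 7.2888 mm/d
ETc = Kc × ET₀ = 1.17 × 7.2888 = 8.5279 mm/d
Over 30 days: 8.5279 × 30 = 255.837 mm

256 mm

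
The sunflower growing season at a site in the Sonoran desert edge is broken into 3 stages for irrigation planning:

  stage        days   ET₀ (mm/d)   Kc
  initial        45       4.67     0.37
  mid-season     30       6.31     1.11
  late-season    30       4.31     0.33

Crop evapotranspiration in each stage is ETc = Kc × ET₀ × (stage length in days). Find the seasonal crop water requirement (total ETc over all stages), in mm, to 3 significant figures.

initial: 0.37 × 4.67 × 45 = 77.76 mm
mid-season: 1.11 × 6.31 × 30 = 210.12 mm
late-season: 0.33 × 4.31 × 30 = 42.67 mm
Seasonal total = 330.55 mm

331 mm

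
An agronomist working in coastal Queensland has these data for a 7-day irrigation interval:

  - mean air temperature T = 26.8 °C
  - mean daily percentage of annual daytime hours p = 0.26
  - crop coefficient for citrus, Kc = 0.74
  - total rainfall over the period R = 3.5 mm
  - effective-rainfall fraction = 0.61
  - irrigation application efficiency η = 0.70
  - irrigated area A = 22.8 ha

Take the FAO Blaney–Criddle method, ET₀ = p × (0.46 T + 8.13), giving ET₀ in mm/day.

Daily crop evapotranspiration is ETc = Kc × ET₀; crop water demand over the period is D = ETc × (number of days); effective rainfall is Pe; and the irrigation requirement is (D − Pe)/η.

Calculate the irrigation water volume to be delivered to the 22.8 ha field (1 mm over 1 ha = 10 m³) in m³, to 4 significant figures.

8279 m³

ET₀ = 0.26 × (0.46 × 26.8 + 8.13) = 0.26 × 20.458 = 5.3191 mm/d
ETc = Kc × ET₀ = 0.74 × 5.3191 = 3.9361 mm/d
Crop demand D = ETc × 7 d = 3.9361 × 7 = 27.553 mm
Pe = 0.61 × 3.5 = 2.135 mm
D − Pe = 27.553 − 2.135 = 25.418 mm
Gross irrigation = 25.418 / 0.70 = 36.311 mm
Volume = 36.311 mm × 22.8 ha × 10 = 8278.9 m³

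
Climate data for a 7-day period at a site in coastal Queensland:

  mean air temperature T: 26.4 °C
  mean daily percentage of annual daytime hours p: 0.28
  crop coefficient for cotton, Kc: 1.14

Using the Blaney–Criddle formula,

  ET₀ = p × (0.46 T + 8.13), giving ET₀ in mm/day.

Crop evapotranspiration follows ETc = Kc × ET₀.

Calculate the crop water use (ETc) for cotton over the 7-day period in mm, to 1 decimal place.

45.3 mm

ET₀ = 0.28 × (0.46 × 26.4 + 8.13) = 0.28 × 20.274 = 5.6767 mm/d
ETc = Kc × ET₀ = 1.14 × 5.6767 = 6.4714 mm/d
Over 7 days: 6.4714 × 7 = 45.300 mm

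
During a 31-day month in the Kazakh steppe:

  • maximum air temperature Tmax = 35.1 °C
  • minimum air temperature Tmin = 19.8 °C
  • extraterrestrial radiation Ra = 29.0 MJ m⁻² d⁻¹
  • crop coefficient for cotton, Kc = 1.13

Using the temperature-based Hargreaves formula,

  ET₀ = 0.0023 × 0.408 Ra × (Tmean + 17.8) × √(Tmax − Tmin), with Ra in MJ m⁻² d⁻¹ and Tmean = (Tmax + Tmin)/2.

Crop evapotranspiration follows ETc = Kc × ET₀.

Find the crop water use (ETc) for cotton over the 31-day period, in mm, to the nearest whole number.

169 mm

Tmean = (35.1 + 19.8)/2 = 27.45 °C
0.408 Ra = 0.408 × 29.0 = 11.8320 mm/d equivalent
ET₀ = 0.0023 × 11.8320 × (27.45 + 17.8) × √15.3 = 0.0023 × 11.8320 × 45.25 × 3.9115 = 4.8167 mm/d
ETc = Kc × ET₀ = 1.13 × 4.8167 = 5.4429 mm/d
Over 31 days: 5.4429 × 31 = 168.730 mm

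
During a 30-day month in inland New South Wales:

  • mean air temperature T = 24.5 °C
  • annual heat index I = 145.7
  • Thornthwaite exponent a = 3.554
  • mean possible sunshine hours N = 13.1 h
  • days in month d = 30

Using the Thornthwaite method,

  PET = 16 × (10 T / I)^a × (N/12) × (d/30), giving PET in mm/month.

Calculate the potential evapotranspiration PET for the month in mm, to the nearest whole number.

111 mm

10T/I = 10 × 24.5 / 145.7 = 1.6815
(10T/I)^a = 1.6815^3.554 = 6.3405
Uncorrected PET = 16 × 6.3405 = 101.448 mm
Correction = (N/12)(d/30) = (13.1/12)(30/30) = 1.0917
PET = 101.448 × 1.0917 = 110.751 mm/month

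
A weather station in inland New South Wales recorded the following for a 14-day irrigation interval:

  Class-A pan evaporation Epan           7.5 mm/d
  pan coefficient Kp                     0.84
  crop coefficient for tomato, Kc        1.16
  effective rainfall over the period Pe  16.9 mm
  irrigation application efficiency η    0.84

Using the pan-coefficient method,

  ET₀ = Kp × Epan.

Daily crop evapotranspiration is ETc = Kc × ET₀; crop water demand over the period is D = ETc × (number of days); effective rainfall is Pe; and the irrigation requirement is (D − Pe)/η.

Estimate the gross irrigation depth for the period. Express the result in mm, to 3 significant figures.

102 mm

ET₀ = 0.84 × 7.5 = 6.3000 mm/d
ETc = Kc × ET₀ = 1.16 × 6.3000 = 7.3080 mm/d
Crop demand D = ETc × 14 d = 7.3080 × 14 = 102.312 mm
D − Pe = 102.312 − 16.9 = 85.412 mm
Gross irrigation = 85.412 / 0.84 = 101.681 mm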